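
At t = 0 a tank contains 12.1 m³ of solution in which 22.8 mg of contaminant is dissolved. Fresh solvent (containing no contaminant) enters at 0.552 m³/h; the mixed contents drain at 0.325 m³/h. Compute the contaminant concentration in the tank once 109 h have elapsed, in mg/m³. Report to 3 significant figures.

Let m(t) be the amount of contaminant. Volume: V(t) = V₀ + (Q_in − Q_out) t = 12.1 + 0.22700 t; V(109) = 36.843 m³.
Solute balance: dm/dt = 0 − Q_out C = −Q_out m/V(t).
Separate: dm/m = −Q_out dt/V(t) ⇒ ln(m/m₀) = −(Q_out/(Q_in−Q_out)) ln(V/V₀).
m = m₀ (V₀/V)^(Q_out/(Q_in−Q_out)) = 22.8 × (12.1/36.843)^(1.4317) = 4.6302 mg.
C = m/V = 4.6302/36.843 = 0.12567 mg/m³.

0.126 mg/m³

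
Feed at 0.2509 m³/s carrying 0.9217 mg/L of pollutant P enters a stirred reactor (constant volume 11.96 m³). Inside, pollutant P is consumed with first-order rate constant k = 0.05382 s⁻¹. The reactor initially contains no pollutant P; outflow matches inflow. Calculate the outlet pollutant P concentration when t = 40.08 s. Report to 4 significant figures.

0.2456 mg/L

Species balance: V dC/dt = Q C_in − Q C − k V C.
dC/dt = (Q/V) C_in − (Q/V + k) C; effective rate a = Q/V + k = 0.0209783 + 0.05382 = 0.0747983 s⁻¹.
C_ss = Q C_in/(Q + kV) = 0.258504 mg/L; C(t) = C_ss + (C₀ − C_ss) e^(−a t).
C(40.08) = 0.258504 + (-0.258504)·e^(−0.0747983·40.08) = 0.258504 + (-0.258504)·0.0498910 = 0.245607 mg/L.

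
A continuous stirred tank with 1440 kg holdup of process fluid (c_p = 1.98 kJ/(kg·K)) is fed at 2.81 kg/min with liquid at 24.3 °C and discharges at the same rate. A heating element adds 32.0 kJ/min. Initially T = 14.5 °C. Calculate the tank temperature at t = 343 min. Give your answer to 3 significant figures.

22.1 °C

M c_p dT/dt = ṁ c_p (T_in − T) + Q̇.
τ = M/ṁ = 512.46 min; T_ss = T_in + Q̇/(ṁ c_p) = 24.3 + 32.0/(2.81·1.98) = 30.051 °C.
Integrating: T(t) = T_ss + (T₀ − T_ss) e^(−t/τ).
T(343) = 30.051 + (-15.551)·e^(−343/512.46) = 30.051 + (-15.551)·0.51205 = 22.088 °C.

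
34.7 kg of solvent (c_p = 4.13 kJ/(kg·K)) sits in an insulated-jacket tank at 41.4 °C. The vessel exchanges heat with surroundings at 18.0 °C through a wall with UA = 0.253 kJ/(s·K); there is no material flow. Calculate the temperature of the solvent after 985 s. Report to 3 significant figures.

Heat balance on the well-mixed liquid: M c_p dT/dt = −UA(T − T_amb).
dT/dt = (T_ss − T)/τ with T_ss = T_amb = 18.000 °C, τ = M c_p/UA = 34.7·4.13/0.253 = 566.45 s.
Integrating: T(t) = T_ss + (T₀ − T_ss) e^(−t/τ).
T(985) = 18.000 + (23.400)·0.17571 = 22.112 °C.

22.1 °C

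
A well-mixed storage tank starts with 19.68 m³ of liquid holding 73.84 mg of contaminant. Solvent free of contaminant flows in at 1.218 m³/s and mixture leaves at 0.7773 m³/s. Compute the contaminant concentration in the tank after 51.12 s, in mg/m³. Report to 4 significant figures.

Let m(t) be the amount of contaminant. Volume: V(t) = V₀ + (Q_in − Q_out) t = 19.68 + 0.440700 t; V(51.12) = 42.2086 m³.
No contaminant enters, so dm/dt = −Q_out · (m/V).
dm/m = −Q_out dt/(V₀ + 0.440700 t); integrating gives ln(m/m₀) = −(Q_out/(Q_in−Q_out)) ln(V/V₀).
m = m₀ (V₀/V)^(Q_out/(Q_in−Q_out)) = 73.84 × (19.68/42.2086)^(1.76378) = 19.2228 mg.
C = m/V = 19.2228/42.2086 = 0.455424 mg/m³.

0.4554 mg/m³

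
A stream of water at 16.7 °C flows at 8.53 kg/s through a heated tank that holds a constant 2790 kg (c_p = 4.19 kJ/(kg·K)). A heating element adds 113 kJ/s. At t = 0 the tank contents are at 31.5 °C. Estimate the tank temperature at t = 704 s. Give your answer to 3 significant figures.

First-law balance (no shaft work): M c_p dT/dt = ṁ c_p (T_in − T) + 113.
Rearrange: dT/dt = (T_ss − T)/τ with τ = M/ṁ = 327.08 s and T_ss = T_in + Q̇/(ṁ c_p) = 19.862 °C.
Solution: T(t) = T_ss + (T₀ − T_ss) e^(−t/τ).
T(704) = 19.862 + (11.638)·e^(−704/327.08) = 19.862 + (11.638)·0.11621 = 21.214 °C.

21.2 °C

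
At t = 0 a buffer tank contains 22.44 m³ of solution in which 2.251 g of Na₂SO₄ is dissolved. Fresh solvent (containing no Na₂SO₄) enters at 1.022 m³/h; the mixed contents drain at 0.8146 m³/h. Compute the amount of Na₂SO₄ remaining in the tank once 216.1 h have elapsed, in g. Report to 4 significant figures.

0.03020 g

Total volume: dV/dt = Q_in − Q_out = 0.207400 m³/h, so V(t) = 22.44 + 0.207400 t and V(216.1) = 67.2591 m³.
No Na₂SO₄ enters, so dm/dt = −Q_out · (m/V).
dm/m = −Q_out dt/(V₀ + 0.207400 t); integrating gives ln(m/m₀) = −(Q_out/(Q_in−Q_out)) ln(V/V₀).
m = m₀ (V₀/V)^(Q_out/(Q_in−Q_out)) = 2.251 × (22.44/67.2591)^(3.92768) = 0.0301954 g.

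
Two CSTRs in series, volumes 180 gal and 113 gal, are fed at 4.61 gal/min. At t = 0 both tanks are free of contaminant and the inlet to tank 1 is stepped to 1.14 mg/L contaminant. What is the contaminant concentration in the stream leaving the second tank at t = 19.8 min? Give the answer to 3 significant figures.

Each tank obeys Vᵢ dCᵢ/dt = Q(Cᵢ₋₁ − Cᵢ), so τᵢ = Vᵢ/Q.
τ₁ = 180/4.61 = 39.046 min; τ₂ = 113/4.61 = 24.512 min.
Solving the cascade with C₁(0)=C₂(0)=0 gives C₂(t) = C_in[1 − (τ₁ e^(−t/τ₁) − τ₂ e^(−t/τ₂))/(τ₁ − τ₂)].
At t = 19.8: e^(−t/τ₁) = 0.60224, e^(−t/τ₂) = 0.44585.
C₂ = 1.14·[1 − (39.046·0.60224 − 24.512·0.44585)/(14.534)] = 1.14·0.13400 = 0.15276 mg/L.

0.153 mg/L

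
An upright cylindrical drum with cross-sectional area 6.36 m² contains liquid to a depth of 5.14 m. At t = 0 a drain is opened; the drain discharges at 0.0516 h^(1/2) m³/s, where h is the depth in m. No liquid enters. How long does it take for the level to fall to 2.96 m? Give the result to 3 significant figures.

135 s

With no inflow, A dh/dt = −0.0516 √h.
This is separable: 2 d(√h)/dt = −0.0516/A, so √h = √h₀ − (0.0516/(2A)) t.
t = 2A(√h₀ − √h)/0.0516 = 2·6.36·(√5.14 − √2.96)/0.0516
  = 12.720 × (2.2672 − 1.7205) / 0.0516 = 134.77 s.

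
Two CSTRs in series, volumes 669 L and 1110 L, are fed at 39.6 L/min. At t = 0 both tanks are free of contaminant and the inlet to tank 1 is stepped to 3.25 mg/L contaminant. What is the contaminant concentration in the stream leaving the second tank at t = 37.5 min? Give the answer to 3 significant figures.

Each tank obeys Vᵢ dCᵢ/dt = Q(Cᵢ₋₁ − Cᵢ), so τᵢ = Vᵢ/Q.
τ₁ = 669/39.6 = 16.894 min; τ₂ = 1110/39.6 = 28.030 min.
Solving the cascade with C₁(0)=C₂(0)=0 gives C₂(t) = C_in[1 − (τ₁ e^(−t/τ₁) − τ₂ e^(−t/τ₂))/(τ₁ − τ₂)].
At t = 37.5: e^(−t/τ₁) = 0.10864, e^(−t/τ₂) = 0.26241.
C₂ = 3.25·[1 − (16.894·0.10864 − 28.030·0.26241)/(-11.136)] = 3.25·0.50431 = 1.6390 mg/L.

1.64 mg/L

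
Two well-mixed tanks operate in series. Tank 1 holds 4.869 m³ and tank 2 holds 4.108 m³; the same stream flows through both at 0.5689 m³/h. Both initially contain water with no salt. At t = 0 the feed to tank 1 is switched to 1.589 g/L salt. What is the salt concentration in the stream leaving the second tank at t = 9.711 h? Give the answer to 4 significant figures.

0.5552 g/L

Each tank obeys Vᵢ dCᵢ/dt = Q(Cᵢ₋₁ − Cᵢ), so τᵢ = Vᵢ/Q.
τ₁ = 4.869/0.5689 = 8.55862 h; τ₂ = 4.108/0.5689 = 7.22095 h.
Tank 1: C₁ = C_in(1 − e^(−t/τ₁)). Tank 2 (τ₁ ≠ τ₂): C₂ = C_in[1 − (τ₁ e^(−t/τ₁) − τ₂ e^(−t/τ₂))/(τ₁ − τ₂)].
At t = 9.711: e^(−t/τ₁) = 0.321536, e^(−t/τ₂) = 0.260582.
C₂ = 1.589·[1 − (8.55862·0.321536 − 7.22095·0.260582)/(1.33767)] = 1.589·0.349425 = 0.555237 g/L.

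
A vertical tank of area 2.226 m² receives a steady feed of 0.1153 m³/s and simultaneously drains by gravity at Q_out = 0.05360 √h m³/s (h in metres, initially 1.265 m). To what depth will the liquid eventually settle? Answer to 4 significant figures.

4.627 m

A dh/dt = Q_in − 0.05360 √h. Steady state requires inflow = outflow:
Q_in = 0.05360 √h_ss ⇒ √h_ss = 0.1153/0.05360 = 2.15112.
h_ss = 2.15112² = 4.62731 m. (Since h₀ = 1.265 m < h_ss, the level will rise toward this value.)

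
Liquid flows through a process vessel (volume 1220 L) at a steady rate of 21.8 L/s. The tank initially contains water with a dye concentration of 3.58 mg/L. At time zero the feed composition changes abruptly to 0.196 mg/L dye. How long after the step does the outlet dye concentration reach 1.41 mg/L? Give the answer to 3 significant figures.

Mass balance on the solute (V constant): V dC/dt = Q(C_in − C), so τ = V/Q = 55.963 s.
C(t) = C_in + (C₀ − C_in) e^(−t/τ). Set C = 1.41 and solve for t:
e^(−t/τ) = (C − C_in)/(C₀ − C_in) = (1.41 − 0.196)/(3.58 − 0.196) = 0.35875
t = −τ ln(…) = 55.963 × 1.0251 = 57.370 s.

57.4 s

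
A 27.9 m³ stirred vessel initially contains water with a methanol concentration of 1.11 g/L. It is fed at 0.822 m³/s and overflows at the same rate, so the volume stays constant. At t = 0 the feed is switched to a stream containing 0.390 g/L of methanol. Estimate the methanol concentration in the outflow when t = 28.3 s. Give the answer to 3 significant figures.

0.703 g/L

Species balance on the tank: V dC/dt = Q(C_in − C).
Rewrite as dC/dt + C/τ = C_in/τ, τ = V/Q = 33.942 s.
C approaches C_in exponentially: C(t) = C_in + (C₀ − C_in) e^(−t/τ).
C(28.3) = 0.390 + (1.11 − 0.390)·e^(−28.3/33.942) = 0.390 + (0.72000)·0.43440 = 0.70277 g/L.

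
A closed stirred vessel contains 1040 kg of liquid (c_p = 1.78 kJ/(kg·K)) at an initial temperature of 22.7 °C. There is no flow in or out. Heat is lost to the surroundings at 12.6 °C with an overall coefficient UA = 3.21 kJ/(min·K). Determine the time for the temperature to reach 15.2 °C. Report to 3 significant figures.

Energy balance: M c_p dT/dt = −UA(T − T_amb).
τ = M c_p/UA = 576.70 min; T_ss = T_amb = 12.600 °C.
T(t) = T_ss + (T₀ − T_ss)e^(−t/τ); set T = 15.2:
t = −τ ln[(T − T_ss)/(T₀ − T_ss)] = −576.70 · ln(0.25743) = 782.59 min.

783 min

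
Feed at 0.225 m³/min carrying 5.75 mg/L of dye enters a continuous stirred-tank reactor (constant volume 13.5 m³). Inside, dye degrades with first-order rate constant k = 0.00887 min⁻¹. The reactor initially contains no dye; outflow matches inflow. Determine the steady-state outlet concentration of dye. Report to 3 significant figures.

3.75 mg/L

Species balance: V dC/dt = Q C_in − Q C − k V C.
At steady state: 0 = Q C_in − (Q + kV) C_ss, so C_ss = Q C_in/(Q + kV).
C_ss = 0.225·5.75/(0.225 + 0.00887·13.5) = 1.2937/0.34474 = 3.7528 mg/L.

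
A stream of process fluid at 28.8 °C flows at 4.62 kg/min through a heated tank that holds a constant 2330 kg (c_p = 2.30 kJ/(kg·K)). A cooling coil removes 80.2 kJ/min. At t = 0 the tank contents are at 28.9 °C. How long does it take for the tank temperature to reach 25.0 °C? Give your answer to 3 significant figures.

360 min

Energy balance: M c_p dT/dt = ṁ c_p (T_in − T) − 80.2.
τ = M/ṁ = 504.33 min; T_ss = T_in − Q̇/(ṁ c_p) = 21.252 °C.
T(t) = T_ss + (T₀ − T_ss) e^(−t/τ). Set T = 25.0:
e^(−t/τ) = (25.0 − 21.252)/(28.9 − 21.252) = 0.49003
t = −504.33 · ln(0.49003) = 359.73 min.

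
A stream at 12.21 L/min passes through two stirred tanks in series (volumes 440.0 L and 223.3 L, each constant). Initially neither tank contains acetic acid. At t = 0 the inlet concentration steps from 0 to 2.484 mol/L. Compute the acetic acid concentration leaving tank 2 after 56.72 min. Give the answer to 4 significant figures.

1.554 mol/L

Species balance on tank i: dCᵢ/dt = (Cᵢ₋₁ − Cᵢ)/τᵢ with τᵢ = Vᵢ/Q.
τ₁ = 440.0/12.21 = 36.0360 min; τ₂ = 223.3/12.21 = 18.2883 min.
Tank 1: C₁ = C_in(1 − e^(−t/τ₁)). Tank 2 (τ₁ ≠ τ₂): C₂ = C_in[1 − (τ₁ e^(−t/τ₁) − τ₂ e^(−t/τ₂))/(τ₁ − τ₂)].
At t = 56.72: e^(−t/τ₁) = 0.207219, e^(−t/τ₂) = 0.0449844.
C₂ = 2.484·[1 − (36.0360·0.207219 − 18.2883·0.0449844)/(17.7477)] = 2.484·0.625606 = 1.55400 mol/L.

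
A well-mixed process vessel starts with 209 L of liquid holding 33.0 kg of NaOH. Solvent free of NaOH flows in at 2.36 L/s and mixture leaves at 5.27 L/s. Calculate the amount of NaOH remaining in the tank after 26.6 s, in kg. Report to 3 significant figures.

Let m(t) be the amount of NaOH. Volume: V(t) = V₀ + (Q_in − Q_out) t = 209 − 2.9100 t; V(26.6) = 131.59 L.
Solute balance: dm/dt = 0 − Q_out C = −Q_out m/V(t).
Separate: dm/m = −Q_out dt/V(t) ⇒ ln(m/m₀) = −(Q_out/(Q_in−Q_out)) ln(V/V₀).
m = m₀ (V₀/V)^(Q_out/(Q_in−Q_out)) = 33.0 × (209/131.59)^(-1.8110) = 14.278 kg.

14.3 kg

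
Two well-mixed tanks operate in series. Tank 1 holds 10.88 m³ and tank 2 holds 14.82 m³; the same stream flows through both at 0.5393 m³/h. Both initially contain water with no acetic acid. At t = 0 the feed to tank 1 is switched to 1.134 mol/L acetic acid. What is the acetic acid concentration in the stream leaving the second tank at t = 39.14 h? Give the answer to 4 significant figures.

0.5574 mol/L

Each tank obeys Vᵢ dCᵢ/dt = Q(Cᵢ₋₁ − Cᵢ), so τᵢ = Vᵢ/Q.
τ₁ = 10.88/0.5393 = 20.1743 h; τ₂ = 14.82/0.5393 = 27.4801 h.
Tank 1: C₁ = C_in(1 − e^(−t/τ₁)). Tank 2 (τ₁ ≠ τ₂): C₂ = C_in[1 − (τ₁ e^(−t/τ₁) − τ₂ e^(−t/τ₂))/(τ₁ − τ₂)].
At t = 39.14: e^(−t/τ₁) = 0.143691, e^(−t/τ₂) = 0.240676.
C₂ = 1.134·[1 − (20.1743·0.143691 − 27.4801·0.240676)/(-7.30577)] = 1.134·0.491508 = 0.557370 mol/L.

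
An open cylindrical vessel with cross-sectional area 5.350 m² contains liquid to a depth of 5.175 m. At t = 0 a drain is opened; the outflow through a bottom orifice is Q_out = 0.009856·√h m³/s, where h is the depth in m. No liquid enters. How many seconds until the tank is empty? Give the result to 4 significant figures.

Volume balance on the tank: A dh/dt = −0.009856 √h.
∫ h^(−1/2) dh = −(0.009856/A) ∫ dt, giving 2√h = 2√h₀ − (0.009856/A) t.
Set h = 0: 2√h₀ = (0.009856/A) t_empty ⇒ t_empty = 2A√h₀/0.009856.
t_empty = 2·5.350·√5.175/0.009856 = 10.7000·2.27486/0.009856 = 2469.67 s.

2470 s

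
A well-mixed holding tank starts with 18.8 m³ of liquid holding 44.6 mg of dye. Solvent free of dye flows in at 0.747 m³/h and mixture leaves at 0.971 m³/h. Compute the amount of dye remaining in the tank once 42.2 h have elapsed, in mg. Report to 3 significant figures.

2.16 mg

Let m(t) be the amount of dye. Volume: V(t) = V₀ + (Q_in − Q_out) t = 18.8 − 0.22400 t; V(42.2) = 9.3472 m³.
Species balance (pure solvent in): dm/dt = −Q_out · m/V(t).
dm/m = −Q_out dt/(V₀ − 0.22400 t); integrating gives ln(m/m₀) = −(Q_out/(Q_in−Q_out)) ln(V/V₀).
m = m₀ (V₀/V)^(Q_out/(Q_in−Q_out)) = 44.6 × (18.8/9.3472)^(-4.3348) = 2.1568 mg.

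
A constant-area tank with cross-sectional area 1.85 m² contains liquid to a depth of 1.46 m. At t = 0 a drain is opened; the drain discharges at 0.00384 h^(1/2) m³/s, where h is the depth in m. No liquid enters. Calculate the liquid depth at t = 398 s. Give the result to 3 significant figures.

0.632 m

Volume balance on the tank: A dh/dt = −0.00384 √h.
Separate and integrate: 2(√h − √h₀) = −(0.00384/A) t.
√h = √1.46 − 0.00384·398/(2·1.85) = 1.2083 − 0.41306 = 0.79525.
h = 0.79525² = 0.63241 m.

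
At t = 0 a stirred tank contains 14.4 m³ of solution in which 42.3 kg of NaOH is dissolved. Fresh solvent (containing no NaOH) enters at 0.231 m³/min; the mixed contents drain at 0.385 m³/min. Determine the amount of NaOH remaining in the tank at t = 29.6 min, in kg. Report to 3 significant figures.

16.3 kg

Let m(t) be the amount of NaOH. Volume: V(t) = V₀ + (Q_in − Q_out) t = 14.4 − 0.15400 t; V(29.6) = 9.8416 m³.
No NaOH enters, so dm/dt = −Q_out · (m/V).
Separate: dm/m = −Q_out dt/V(t) ⇒ ln(m/m₀) = −(Q_out/(Q_in−Q_out)) ln(V/V₀).
m = m₀ (V₀/V)^(Q_out/(Q_in−Q_out)) = 42.3 × (14.4/9.8416)^(-2.5000) = 16.334 kg.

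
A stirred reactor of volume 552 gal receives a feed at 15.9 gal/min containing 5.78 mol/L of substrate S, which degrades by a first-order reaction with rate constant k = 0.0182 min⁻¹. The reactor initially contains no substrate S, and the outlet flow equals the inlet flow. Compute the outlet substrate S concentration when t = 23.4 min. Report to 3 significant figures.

2.36 mol/L

Accumulation = in − out − consumed: V dC/dt = Q C_in − Q C − k V C.
dC/dt = (Q/V) C_in − (Q/V + k) C; effective rate a = Q/V + k = 0.028804 + 0.0182 = 0.047004 min⁻¹.
C_ss = Q C_in/(Q + kV) = 3.5420 mol/L; C(t) = C_ss + (C₀ − C_ss) e^(−a t).
C(23.4) = 3.5420 + (-3.5420)·e^(−0.047004·23.4) = 3.5420 + (-3.5420)·0.33290 = 2.3629 mol/L.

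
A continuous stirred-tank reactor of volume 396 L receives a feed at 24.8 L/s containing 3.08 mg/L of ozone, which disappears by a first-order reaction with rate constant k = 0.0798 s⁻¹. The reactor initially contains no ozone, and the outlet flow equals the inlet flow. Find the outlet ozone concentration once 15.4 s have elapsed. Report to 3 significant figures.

V dC/dt = Q(C_in − C) − k V C.
This is linear with rate a = Q/V + k = 0.14243 s⁻¹.
C_ss = Q C_in/(Q + kV) = 1.3543 mg/L; C(t) = C_ss + (C₀ − C_ss) e^(−a t).
C(15.4) = 1.3543 + (-1.3543)·e^(−0.14243·15.4) = 1.3543 + (-1.3543)·0.11154 = 1.2032 mg/L.

1.20 mg/L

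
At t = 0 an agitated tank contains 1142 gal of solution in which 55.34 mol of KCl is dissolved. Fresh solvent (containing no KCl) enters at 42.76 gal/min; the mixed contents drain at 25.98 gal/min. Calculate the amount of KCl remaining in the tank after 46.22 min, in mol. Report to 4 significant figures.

24.81 mol

Let m(t) be the amount of KCl. Volume: V(t) = V₀ + (Q_in − Q_out) t = 1142 + 16.7800 t; V(46.22) = 1917.57 gal.
Species balance (pure solvent in): dm/dt = −Q_out · m/V(t).
Separate: dm/m = −Q_out dt/V(t) ⇒ ln(m/m₀) = −(Q_out/(Q_in−Q_out)) ln(V/V₀).
m = m₀ (V₀/V)^(Q_out/(Q_in−Q_out)) = 55.34 × (1142/1917.57)^(1.54827) = 24.8054 mol.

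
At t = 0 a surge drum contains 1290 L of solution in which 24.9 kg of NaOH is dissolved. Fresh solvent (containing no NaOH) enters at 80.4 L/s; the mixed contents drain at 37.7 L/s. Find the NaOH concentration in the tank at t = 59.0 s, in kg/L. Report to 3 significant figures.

0.00251 kg/L

Let m(t) be the amount of NaOH. Volume: V(t) = V₀ + (Q_in − Q_out) t = 1290 + 42.700 t; V(59.0) = 3809.3 L.
Solute balance: dm/dt = 0 − Q_out C = −Q_out m/V(t).
Separate: dm/m = −Q_out dt/V(t) ⇒ ln(m/m₀) = −(Q_out/(Q_in−Q_out)) ln(V/V₀).
m = m₀ (V₀/V)^(Q_out/(Q_in−Q_out)) = 24.9 × (1290/3809.3)^(0.88290) = 9.5721 kg.
C = m/V = 9.5721/3809.3 = 0.0025128 kg/L.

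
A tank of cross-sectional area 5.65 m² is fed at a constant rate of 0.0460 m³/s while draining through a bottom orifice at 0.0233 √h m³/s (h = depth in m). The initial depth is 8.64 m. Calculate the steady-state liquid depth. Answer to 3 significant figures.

3.90 m

A dh/dt = Q_in − 0.0233 √h. Steady state requires inflow = outflow:
Q_in = 0.0233 √h_ss ⇒ √h_ss = 0.0460/0.0233 = 1.9742.
h_ss = 1.9742² = 3.8977 m. (Since h₀ = 8.64 m > h_ss, the level will fall toward this value.)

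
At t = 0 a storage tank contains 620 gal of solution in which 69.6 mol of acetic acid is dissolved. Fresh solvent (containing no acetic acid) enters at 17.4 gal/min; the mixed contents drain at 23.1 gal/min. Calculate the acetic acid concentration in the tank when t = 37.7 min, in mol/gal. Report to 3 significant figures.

0.0306 mol/gal

Let m(t) be the amount of acetic acid. Volume: V(t) = V₀ + (Q_in − Q_out) t = 620 − 5.7000 t; V(37.7) = 405.11 gal.
Solute balance: dm/dt = 0 − Q_out C = −Q_out m/V(t).
Separate: dm/m = −Q_out dt/V(t) ⇒ ln(m/m₀) = −(Q_out/(Q_in−Q_out)) ln(V/V₀).
m = m₀ (V₀/V)^(Q_out/(Q_in−Q_out)) = 69.6 × (620/405.11)^(-4.0526) = 12.405 mol.
C = m/V = 12.405/405.11 = 0.030622 mol/gal.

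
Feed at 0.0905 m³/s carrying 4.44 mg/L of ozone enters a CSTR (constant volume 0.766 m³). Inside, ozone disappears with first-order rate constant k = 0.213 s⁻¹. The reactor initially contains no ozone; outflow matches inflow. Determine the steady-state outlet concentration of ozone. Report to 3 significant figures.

1.58 mg/L

Accumulation = in − out − consumed: V dC/dt = Q C_in − Q C − k V C.
Steady state (dC/dt = 0): C_ss = Q C_in/(Q + kV) = C_in/(1 + kV/Q).
C_ss = 0.0905·4.44/(0.0905 + 0.213·0.766) = 0.40182/0.25366 = 1.5841 mg/L.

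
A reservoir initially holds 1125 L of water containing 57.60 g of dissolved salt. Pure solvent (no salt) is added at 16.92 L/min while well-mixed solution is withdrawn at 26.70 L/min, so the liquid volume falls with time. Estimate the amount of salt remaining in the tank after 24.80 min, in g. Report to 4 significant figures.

Total volume: dV/dt = Q_in − Q_out = -9.78000 L/min, so V(t) = 1125 − 9.78000 t and V(24.80) = 882.456 L.
Species balance (pure solvent in): dm/dt = −Q_out · m/V(t).
Separate: dm/m = −Q_out dt/V(t) ⇒ ln(m/m₀) = −(Q_out/(Q_in−Q_out)) ln(V/V₀).
m = m₀ (V₀/V)^(Q_out/(Q_in−Q_out)) = 57.60 × (1125/882.456)^(-2.73006) = 29.6833 g.

29.68 g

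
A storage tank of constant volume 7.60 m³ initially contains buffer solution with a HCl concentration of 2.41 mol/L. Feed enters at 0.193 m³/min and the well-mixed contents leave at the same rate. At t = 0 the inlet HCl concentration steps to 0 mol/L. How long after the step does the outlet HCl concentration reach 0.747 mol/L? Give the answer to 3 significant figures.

Unsteady species balance (constant V, well mixed): V dC/dt = Q(C_in − C), so τ = V/Q = 39.378 min.
C(t) = C_in + (C₀ − C_in) e^(−t/τ). Set C = 0.747 and solve for t:
e^(−t/τ) = (C − C_in)/(C₀ − C_in) = (0.747 − 0)/(2.41 − 0) = 0.30996
t = −τ ln(…) = 39.378 × 1.1713 = 46.124 min.

46.1 min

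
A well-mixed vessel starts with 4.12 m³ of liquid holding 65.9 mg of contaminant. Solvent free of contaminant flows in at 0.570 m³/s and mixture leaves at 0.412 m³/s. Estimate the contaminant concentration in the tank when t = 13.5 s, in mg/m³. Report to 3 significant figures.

3.55 mg/m³

Total volume: dV/dt = Q_in − Q_out = 0.15800 m³/s, so V(t) = 4.12 + 0.15800 t and V(13.5) = 6.2530 m³.
Species balance (pure solvent in): dm/dt = −Q_out · m/V(t).
dm/m = −Q_out dt/(V₀ + 0.15800 t); integrating gives ln(m/m₀) = −(Q_out/(Q_in−Q_out)) ln(V/V₀).
m = m₀ (V₀/V)^(Q_out/(Q_in−Q_out)) = 65.9 × (4.12/6.2530)^(2.6076) = 22.203 mg.
C = m/V = 22.203/6.2530 = 3.5508 mg/m³.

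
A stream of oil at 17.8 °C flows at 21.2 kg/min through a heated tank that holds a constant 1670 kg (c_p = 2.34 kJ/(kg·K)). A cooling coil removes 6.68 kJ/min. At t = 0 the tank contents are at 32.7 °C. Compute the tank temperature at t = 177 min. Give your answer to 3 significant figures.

M c_p dT/dt = ṁ c_p (T_in − T) − Q̇.
Rearrange: dT/dt = (T_ss − T)/τ with τ = M/ṁ = 78.774 min and T_ss = T_in − Q̇/(ṁ c_p) = 17.665 °C.
T approaches T_ss exponentially: T(t) = T_ss + (T₀ − T_ss) e^(−t/τ).
T(177) = 17.665 + (15.035)·e^(−177/78.774) = 17.665 + (15.035)·0.10572 = 19.255 °C.

19.3 °C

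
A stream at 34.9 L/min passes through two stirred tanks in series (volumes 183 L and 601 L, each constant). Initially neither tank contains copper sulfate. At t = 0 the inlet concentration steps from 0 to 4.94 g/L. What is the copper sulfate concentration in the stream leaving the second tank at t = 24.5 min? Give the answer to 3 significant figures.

Time constants: τᵢ = Vᵢ/Q for each well-mixed tank.
τ₁ = 183/34.9 = 5.2436 min; τ₂ = 601/34.9 = 17.221 min.
Tank 1: C₁ = C_in(1 − e^(−t/τ₁)). Tank 2 (τ₁ ≠ τ₂): C₂ = C_in[1 − (τ₁ e^(−t/τ₁) − τ₂ e^(−t/τ₂))/(τ₁ − τ₂)].
At t = 24.5: e^(−t/τ₁) = 0.0093498, e^(−t/τ₂) = 0.24106.
C₂ = 4.94·[1 − (5.2436·0.0093498 − 17.221·0.24106)/(-11.977)] = 4.94·0.65750 = 3.2480 g/L.

3.25 g/L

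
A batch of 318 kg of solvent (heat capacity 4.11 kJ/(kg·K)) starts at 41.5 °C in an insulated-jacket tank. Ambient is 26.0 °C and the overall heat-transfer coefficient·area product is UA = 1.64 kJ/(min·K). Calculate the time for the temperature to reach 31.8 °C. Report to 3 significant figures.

Energy balance: M c_p dT/dt = −UA(T − T_amb).
τ = M c_p/UA = 796.94 min; T_ss = T_amb = 26.000 °C.
T(t) = T_ss + (T₀ − T_ss)e^(−t/τ); set T = 31.8:
t = −τ ln[(T − T_ss)/(T₀ − T_ss)] = −796.94 · ln(0.37419) = 783.38 min.

783 min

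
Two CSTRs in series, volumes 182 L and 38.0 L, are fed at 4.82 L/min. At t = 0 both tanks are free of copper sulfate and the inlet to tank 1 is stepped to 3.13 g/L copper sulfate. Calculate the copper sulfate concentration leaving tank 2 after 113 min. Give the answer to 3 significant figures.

2.93 g/L

Each tank obeys Vᵢ dCᵢ/dt = Q(Cᵢ₋₁ − Cᵢ), so τᵢ = Vᵢ/Q.
τ₁ = 182/4.82 = 37.759 min; τ₂ = 38.0/4.82 = 7.8838 min.
Solving the cascade with C₁(0)=C₂(0)=0 gives C₂(t) = C_in[1 − (τ₁ e^(−t/τ₁) − τ₂ e^(−t/τ₂))/(τ₁ − τ₂)].
At t = 113: e^(−t/τ₁) = 0.050155, e^(−t/τ₂) = 5.9592e-07.
C₂ = 3.13·[1 − (37.759·0.050155 − 7.8838·5.9592e-07)/(29.876)] = 3.13·0.93661 = 2.9316 g/L.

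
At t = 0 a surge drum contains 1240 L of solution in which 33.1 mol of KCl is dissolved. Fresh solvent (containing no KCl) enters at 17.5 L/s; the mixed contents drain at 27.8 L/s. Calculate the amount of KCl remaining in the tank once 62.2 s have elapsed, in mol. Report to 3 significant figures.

Let m(t) be the amount of KCl. Volume: V(t) = V₀ + (Q_in − Q_out) t = 1240 − 10.300 t; V(62.2) = 599.34 L.
Species balance (pure solvent in): dm/dt = −Q_out · m/V(t).
Separate: dm/m = −Q_out dt/V(t) ⇒ ln(m/m₀) = −(Q_out/(Q_in−Q_out)) ln(V/V₀).
m = m₀ (V₀/V)^(Q_out/(Q_in−Q_out)) = 33.1 × (1240/599.34)^(-2.6990) = 4.6517 mol.

4.65 mol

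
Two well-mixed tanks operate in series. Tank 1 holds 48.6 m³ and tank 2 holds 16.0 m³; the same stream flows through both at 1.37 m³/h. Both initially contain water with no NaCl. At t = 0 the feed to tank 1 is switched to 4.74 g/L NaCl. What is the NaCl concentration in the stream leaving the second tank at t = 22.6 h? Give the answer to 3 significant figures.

Each tank obeys Vᵢ dCᵢ/dt = Q(Cᵢ₋₁ − Cᵢ), so τᵢ = Vᵢ/Q.
τ₁ = 48.6/1.37 = 35.474 h; τ₂ = 16.0/1.37 = 11.679 h.
Solving the cascade with C₁(0)=C₂(0)=0 gives C₂(t) = C_in[1 − (τ₁ e^(−t/τ₁) − τ₂ e^(−t/τ₂))/(τ₁ − τ₂)].
At t = 22.6: e^(−t/τ₁) = 0.52884, e^(−t/τ₂) = 0.14441.
C₂ = 4.74·[1 − (35.474·0.52884 − 11.679·0.14441)/(23.796)] = 4.74·0.28249 = 1.3390 g/L.

1.34 g/L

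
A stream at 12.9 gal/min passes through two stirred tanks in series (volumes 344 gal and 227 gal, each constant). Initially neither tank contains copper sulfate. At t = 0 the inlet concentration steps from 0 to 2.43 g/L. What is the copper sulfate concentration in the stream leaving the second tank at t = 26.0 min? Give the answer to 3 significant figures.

0.811 g/L

Each tank obeys Vᵢ dCᵢ/dt = Q(Cᵢ₋₁ − Cᵢ), so τᵢ = Vᵢ/Q.
τ₁ = 344/12.9 = 26.667 min; τ₂ = 227/12.9 = 17.597 min.
Solving the cascade with C₁(0)=C₂(0)=0 gives C₂(t) = C_in[1 − (τ₁ e^(−t/τ₁) − τ₂ e^(−t/τ₂))/(τ₁ − τ₂)].
At t = 26.0: e^(−t/τ₁) = 0.37719, e^(−t/τ₂) = 0.22820.
C₂ = 2.43·[1 − (26.667·0.37719 − 17.597·0.22820)/(9.0698)] = 2.43·0.33374 = 0.81098 g/L.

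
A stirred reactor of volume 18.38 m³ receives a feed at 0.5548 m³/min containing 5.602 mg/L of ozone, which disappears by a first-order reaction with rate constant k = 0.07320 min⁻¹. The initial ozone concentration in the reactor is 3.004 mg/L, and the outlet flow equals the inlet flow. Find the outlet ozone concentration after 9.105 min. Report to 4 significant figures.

V dC/dt = Q(C_in − C) − k V C.
This is linear with rate a = Q/V + k = 0.103385 min⁻¹.
C_ss = Q C_in/(Q + kV) = 1.63560 mg/L; C(t) = C_ss + (C₀ − C_ss) e^(−a t).
C(9.105) = 1.63560 + (1.36840)·e^(−0.103385·9.105) = 1.63560 + (1.36840)·0.390112 = 2.16943 mg/L.

2.169 mg/L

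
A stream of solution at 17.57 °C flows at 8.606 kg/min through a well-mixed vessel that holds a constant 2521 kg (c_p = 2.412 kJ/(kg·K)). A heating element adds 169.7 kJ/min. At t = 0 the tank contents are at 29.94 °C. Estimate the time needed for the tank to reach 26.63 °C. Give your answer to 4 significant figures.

Heat balance on the well-mixed liquid: M c_p dT/dt = ṁ c_p (T_in − T) + 169.7.
τ = M/ṁ = 292.935 min; T_ss = T_in + Q̇/(ṁ c_p) = 25.7453 °C.
T(t) = T_ss + (T₀ − T_ss) e^(−t/τ). Set T = 26.63:
e^(−t/τ) = (26.63 − 25.7453)/(29.94 − 25.7453) = 0.210911
t = −292.935 · ln(0.210911) = 455.901 min.

455.9 min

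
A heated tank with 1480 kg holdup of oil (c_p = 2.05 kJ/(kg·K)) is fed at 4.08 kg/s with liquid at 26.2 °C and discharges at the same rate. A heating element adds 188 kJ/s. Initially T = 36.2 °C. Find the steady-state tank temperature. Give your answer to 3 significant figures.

48.7 °C

First-law balance (no shaft work): M c_p dT/dt = ṁ c_p (T_in − T) + 188.
At steady state dT/dt = 0 ⇒ T_ss = T_in + Q̇/(ṁ c_p) = 26.2 + 188/(4.08·2.05) = 48.677 °C.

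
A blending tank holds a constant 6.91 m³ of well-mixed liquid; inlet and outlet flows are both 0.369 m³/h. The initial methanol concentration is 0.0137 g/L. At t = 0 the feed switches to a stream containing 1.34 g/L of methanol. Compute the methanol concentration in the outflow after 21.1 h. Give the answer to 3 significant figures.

0.910 g/L

Unsteady species balance (constant V, well mixed): V dC/dt = Q(C_in − C).
So dC/dt = (C_in − C)/τ with τ = V/Q = 6.91/0.369 = 18.726 h.
Solution: C(t) = C_in + (C₀ − C_in) e^(−t/τ).
C(21.1) = 1.34 + (0.0137 − 1.34)·e^(−21.1/18.726) = 1.34 + (-1.3263)·0.32408 = 0.91017 g/L.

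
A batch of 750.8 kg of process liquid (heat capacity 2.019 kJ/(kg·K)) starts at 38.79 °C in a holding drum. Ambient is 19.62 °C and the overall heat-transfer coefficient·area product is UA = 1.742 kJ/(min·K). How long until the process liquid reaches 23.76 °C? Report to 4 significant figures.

Energy balance: M c_p dT/dt = −UA(T − T_amb).
τ = M c_p/UA = 870.187 min; T_ss = T_amb = 19.6200 °C.
T(t) = T_ss + (T₀ − T_ss)e^(−t/τ); set T = 23.76:
t = −τ ln[(T − T_ss)/(T₀ − T_ss)] = −870.187 · ln(0.215962) = 1333.69 min.

1334 min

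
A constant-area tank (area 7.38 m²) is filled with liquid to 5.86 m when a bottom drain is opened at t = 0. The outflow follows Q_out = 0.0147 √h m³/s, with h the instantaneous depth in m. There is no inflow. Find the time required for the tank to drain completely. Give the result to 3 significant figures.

2430 s

Accumulation of liquid (constant cross-section A): A dh/dt = −0.0147 √h.
∫ h^(−1/2) dh = −(0.0147/A) ∫ dt, giving 2√h = 2√h₀ − (0.0147/A) t.
Tank is empty when √h = 0: t_empty = 2A√h₀/0.0147.
t_empty = 2·7.38·√5.86/0.0147 = 14.760·2.4207/0.0147 = 2430.6 s.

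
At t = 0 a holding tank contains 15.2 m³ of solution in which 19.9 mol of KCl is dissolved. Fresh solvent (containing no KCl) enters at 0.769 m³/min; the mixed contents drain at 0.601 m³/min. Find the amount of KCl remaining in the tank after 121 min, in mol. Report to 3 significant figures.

Total volume: dV/dt = Q_in − Q_out = 0.16800 m³/min, so V(t) = 15.2 + 0.16800 t and V(121) = 35.528 m³.
Solute balance: dm/dt = 0 − Q_out C = −Q_out m/V(t).
dm/m = −Q_out dt/(V₀ + 0.16800 t); integrating gives ln(m/m₀) = −(Q_out/(Q_in−Q_out)) ln(V/V₀).
m = m₀ (V₀/V)^(Q_out/(Q_in−Q_out)) = 19.9 × (15.2/35.528)^(3.5774) = 0.95450 mol.

0.954 mol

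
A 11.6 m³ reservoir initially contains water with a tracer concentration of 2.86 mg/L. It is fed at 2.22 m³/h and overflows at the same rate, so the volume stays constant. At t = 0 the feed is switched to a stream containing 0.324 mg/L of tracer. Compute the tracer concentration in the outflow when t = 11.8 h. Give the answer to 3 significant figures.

Unsteady species balance (constant V, well mixed): V dC/dt = Q(C_in − C).
Rewrite as dC/dt + C/τ = C_in/τ, τ = V/Q = 5.2252 h.
Solution: C(t) = C_in + (C₀ − C_in) e^(−t/τ).
C(11.8) = 0.324 + (2.86 − 0.324)·e^(−11.8/5.2252) = 0.324 + (2.5360)·0.10453 = 0.58909 mg/L.

0.589 mg/L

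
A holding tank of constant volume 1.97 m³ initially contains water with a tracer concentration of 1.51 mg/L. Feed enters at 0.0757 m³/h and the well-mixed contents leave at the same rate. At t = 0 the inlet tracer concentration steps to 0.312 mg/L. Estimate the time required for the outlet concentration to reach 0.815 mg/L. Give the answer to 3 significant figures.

22.6 h

Species balance: V dC/dt = Q(C_in − C) ⇒ τ = V/Q = 26.024 h.
C(t) = C_in + (C₀ − C_in) e^(−t/τ). Set C = 0.815 and solve for t:
e^(−t/τ) = (C − C_in)/(C₀ − C_in) = (0.815 − 0.312)/(1.51 − 0.312) = 0.41987
t = −τ ln(…) = 26.024 × 0.86782 = 22.584 h.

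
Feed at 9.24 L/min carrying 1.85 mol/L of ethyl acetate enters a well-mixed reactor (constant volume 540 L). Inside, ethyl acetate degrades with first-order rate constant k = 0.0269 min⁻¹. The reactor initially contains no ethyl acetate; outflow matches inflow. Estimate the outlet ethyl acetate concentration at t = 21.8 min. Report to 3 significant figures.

0.444 mol/L

V dC/dt = Q(C_in − C) − k V C.
This is linear with rate a = Q/V + k = 0.044011 min⁻¹.
C_ss = Q C_in/(Q + kV) = 0.71926 mol/L; C(t) = C_ss + (C₀ − C_ss) e^(−a t).
C(21.8) = 0.71926 + (-0.71926)·e^(−0.044011·21.8) = 0.71926 + (-0.71926)·0.38311 = 0.44371 mol/L.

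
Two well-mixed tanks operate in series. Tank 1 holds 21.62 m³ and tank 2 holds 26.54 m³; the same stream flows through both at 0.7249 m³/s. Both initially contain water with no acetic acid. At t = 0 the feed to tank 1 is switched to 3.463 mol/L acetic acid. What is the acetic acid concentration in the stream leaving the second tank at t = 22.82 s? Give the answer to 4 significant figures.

0.5272 mol/L

Each tank obeys Vᵢ dCᵢ/dt = Q(Cᵢ₋₁ − Cᵢ), so τᵢ = Vᵢ/Q.
τ₁ = 21.62/0.7249 = 29.8248 s; τ₂ = 26.54/0.7249 = 36.6119 s.
Tank 1: C₁ = C_in(1 − e^(−t/τ₁)). Tank 2 (τ₁ ≠ τ₂): C₂ = C_in[1 − (τ₁ e^(−t/τ₁) − τ₂ e^(−t/τ₂))/(τ₁ − τ₂)].
At t = 22.82: e^(−t/τ₁) = 0.465271, e^(−t/τ₂) = 0.536175.
C₂ = 3.463·[1 − (29.8248·0.465271 − 36.6119·0.536175)/(-6.78714)] = 3.463·0.152249 = 0.527238 mol/L.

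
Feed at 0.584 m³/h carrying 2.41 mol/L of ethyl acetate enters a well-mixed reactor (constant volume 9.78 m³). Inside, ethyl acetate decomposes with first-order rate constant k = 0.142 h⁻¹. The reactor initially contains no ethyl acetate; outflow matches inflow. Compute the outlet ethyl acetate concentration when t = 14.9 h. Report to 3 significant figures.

0.678 mol/L

V dC/dt = Q(C_in − C) − k V C.
dC/dt = (Q/V) C_in − (Q/V + k) C; effective rate a = Q/V + k = 0.059714 + 0.142 = 0.20171 h⁻¹.
C_ss = Q C_in/(Q + kV) = 0.71344 mol/L; C(t) = C_ss + (C₀ − C_ss) e^(−a t).
C(14.9) = 0.71344 + (-0.71344)·e^(−0.20171·14.9) = 0.71344 + (-0.71344)·0.049512 = 0.67811 mol/L.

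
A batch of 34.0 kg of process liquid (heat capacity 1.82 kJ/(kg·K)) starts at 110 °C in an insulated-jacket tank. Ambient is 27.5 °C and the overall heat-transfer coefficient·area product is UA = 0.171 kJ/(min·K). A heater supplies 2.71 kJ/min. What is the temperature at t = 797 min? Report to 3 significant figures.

50.7 °C

First-law balance (no shaft work): M c_p dT/dt = −UA(T − T_amb) + Q̇.
dT/dt = (T_ss − T)/τ with T_ss = T_amb + Q̇/UA = 27.5 + 2.71/0.171 = 43.348 °C, τ = M c_p/UA = 34.0·1.82/0.171 = 361.87 min.
Solution: T(t) = T_ss + (T₀ − T_ss) e^(−t/τ).
T(797) = 43.348 + (66.652)·0.11053 = 50.715 °C.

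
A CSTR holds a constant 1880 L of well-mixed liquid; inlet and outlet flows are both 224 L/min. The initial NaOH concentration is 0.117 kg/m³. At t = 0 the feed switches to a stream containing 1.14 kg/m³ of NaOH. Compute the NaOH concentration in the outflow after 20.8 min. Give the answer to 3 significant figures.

1.05 kg/m³

Species balance on the tank: V dC/dt = Q(C_in − C).
Time constant τ = V/Q = 1880/224 = 8.3929 min.
Solution: C(t) = C_in + (C₀ − C_in) e^(−t/τ).
C(20.8) = 1.14 + (0.117 − 1.14)·e^(−20.8/8.3929) = 1.14 + (-1.0230)·0.083886 = 1.0542 kg/m³.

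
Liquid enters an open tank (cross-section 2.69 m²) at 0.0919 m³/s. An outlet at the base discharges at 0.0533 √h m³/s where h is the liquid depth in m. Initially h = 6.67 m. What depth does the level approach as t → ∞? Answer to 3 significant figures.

Level balance: A dh/dt = 0.0919 − 0.0533 √h. Setting dh/dt = 0:
Q_in = 0.0533 √h_ss ⇒ √h_ss = 0.0919/0.0533 = 1.7242.
h_ss = 1.7242² = 2.9729 m. (Since h₀ = 6.67 m > h_ss, the level will fall toward this value.)

2.97 m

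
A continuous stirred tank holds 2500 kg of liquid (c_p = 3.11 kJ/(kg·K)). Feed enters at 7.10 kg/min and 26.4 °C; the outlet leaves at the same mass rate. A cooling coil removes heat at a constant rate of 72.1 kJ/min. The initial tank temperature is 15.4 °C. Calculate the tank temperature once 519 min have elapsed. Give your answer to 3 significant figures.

21.4 °C

M c_p dT/dt = ṁ c_p (T_in − T) − Q̇.
τ = M/ṁ = 352.11 min; T_ss = T_in − Q̇/(ṁ c_p) = 26.4 − 72.1/(7.10·3.11) = 23.135 °C.
This is linear first-order; T(t) = T_ss + (T₀ − T_ss) e^(−t/τ).
T(519) = 23.135 + (-7.7347)·e^(−519/352.11) = 23.135 + (-7.7347)·0.22902 = 21.363 °C.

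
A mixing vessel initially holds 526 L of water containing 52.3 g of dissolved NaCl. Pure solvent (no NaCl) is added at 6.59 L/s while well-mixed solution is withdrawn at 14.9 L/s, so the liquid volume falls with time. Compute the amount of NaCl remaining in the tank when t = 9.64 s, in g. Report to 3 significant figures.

Let m(t) be the amount of NaCl. Volume: V(t) = V₀ + (Q_in − Q_out) t = 526 − 8.3100 t; V(9.64) = 445.89 L.
Species balance (pure solvent in): dm/dt = −Q_out · m/V(t).
Separate: dm/m = −Q_out dt/V(t) ⇒ ln(m/m₀) = −(Q_out/(Q_in−Q_out)) ln(V/V₀).
m = m₀ (V₀/V)^(Q_out/(Q_in−Q_out)) = 52.3 × (526/445.89)^(-1.7930) = 38.890 g.

38.9 g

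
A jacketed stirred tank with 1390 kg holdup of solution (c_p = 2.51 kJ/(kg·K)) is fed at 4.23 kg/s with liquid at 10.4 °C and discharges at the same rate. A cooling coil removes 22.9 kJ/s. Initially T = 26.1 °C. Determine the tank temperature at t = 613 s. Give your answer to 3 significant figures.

11.0 °C

Energy balance: M c_p dT/dt = ṁ c_p (T_in − T) − 22.9.
τ = M/ṁ = 328.61 s; T_ss = T_in − Q̇/(ṁ c_p) = 10.4 − 22.9/(4.23·2.51) = 8.2431 °C.
This is linear first-order; T(t) = T_ss + (T₀ − T_ss) e^(−t/τ).
T(613) = 8.2431 + (17.857)·e^(−613/328.61) = 8.2431 + (17.857)·0.15482 = 11.008 °C.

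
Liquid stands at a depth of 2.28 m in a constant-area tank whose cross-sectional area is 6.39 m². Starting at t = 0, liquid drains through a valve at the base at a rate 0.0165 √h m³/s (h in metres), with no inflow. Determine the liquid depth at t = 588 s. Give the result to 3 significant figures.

0.564 m

Volume balance on the tank: A dh/dt = −0.0165 √h.
∫ h^(−1/2) dh = −(0.0165/A) ∫ dt, giving 2√h = 2√h₀ − (0.0165/A) t.
√h = √2.28 − 0.0165·588/(2·6.39) = 1.5100 − 0.75915 = 0.75081.
h = 0.75081² = 0.56372 m.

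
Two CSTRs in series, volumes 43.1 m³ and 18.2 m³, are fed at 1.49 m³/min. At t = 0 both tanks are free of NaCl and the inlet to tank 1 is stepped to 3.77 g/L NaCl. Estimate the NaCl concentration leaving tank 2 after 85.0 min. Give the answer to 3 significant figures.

Time constants: τᵢ = Vᵢ/Q for each well-mixed tank.
τ₁ = 43.1/1.49 = 28.926 min; τ₂ = 18.2/1.49 = 12.215 min.
Solving the cascade with C₁(0)=C₂(0)=0 gives C₂(t) = C_in[1 − (τ₁ e^(−t/τ₁) − τ₂ e^(−t/τ₂))/(τ₁ − τ₂)].
At t = 85.0: e^(−t/τ₁) = 0.052944, e^(−t/τ₂) = 0.00095024.
C₂ = 3.77·[1 − (28.926·0.052944 − 12.215·0.00095024)/(16.711)] = 3.77·0.90905 = 3.4271 g/L.

3.43 g/L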